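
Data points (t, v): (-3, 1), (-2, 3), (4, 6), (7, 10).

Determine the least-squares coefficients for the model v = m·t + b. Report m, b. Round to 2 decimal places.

m = 0.80, b = 3.80

The normal system MᵀM·[m, b]ᵀ = Mᵀv is [[78, 6]; [6, 4]]·[m, b]ᵀ = [85, 20]ᵀ.
Eliminating b: 4·(row 1) − 6·(row 2) gives 276·m = 4·85 − 6·20 = 220, so m = 55/69.
Then b = (20 − 6·(55/69))/4 = 175/46.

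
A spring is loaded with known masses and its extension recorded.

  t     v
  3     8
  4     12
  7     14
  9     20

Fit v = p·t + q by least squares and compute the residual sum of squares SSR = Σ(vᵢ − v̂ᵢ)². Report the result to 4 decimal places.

SSR = 6.4176

Entries of XᵀX: Σt·t = 155, Σt = 23, Σ1 = 4.
For Xᵀv: Σt·v = 350, Σv = 54.
Δ = 155·4 − 23² = 91.
p = (350·4 − 23·54)/91 = 158/91; q = (155·54 − 23·350)/91 = 320/91.
Residuals: -66/91, 20/13, -152/91, 6/7; SSR = 584/91.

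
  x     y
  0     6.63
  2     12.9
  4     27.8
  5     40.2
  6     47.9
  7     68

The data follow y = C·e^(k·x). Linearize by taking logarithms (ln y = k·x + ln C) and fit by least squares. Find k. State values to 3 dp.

k = 0.336

With ln yᵢ as the transformed response and xᵢ as the regressor:
AᵀA = [[130.0000, 24.0000]; [24.0000, 6]], rhs = [89.6352, 19.5564]ᵀ  (here Σx = 24.0000, Σ(x)² = 130.0000, Σln y = 19.5564, Σx·ln y = 89.6352).
Δ = 130.0000·6 − (24.0000)² = 204.0000; k = (89.6352·6 − 24.0000·19.5564)/204.0000 = 0.33558, ln C = (130.0000·19.5564 − 24.0000·89.6352)/204.0000 = 1.91707.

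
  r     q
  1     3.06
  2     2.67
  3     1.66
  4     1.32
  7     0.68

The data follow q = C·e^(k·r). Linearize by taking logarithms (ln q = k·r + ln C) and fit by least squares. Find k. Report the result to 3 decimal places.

Let Y = ln q. Fitting Y = k·r + ln C by least squares:
Σr = 17.0000, Σ(r)² = 79.0000, Σln q = 2.4993, Σr·ln q = 3.0139.
Equations: 79.0000·k + 17.0000·ln C = 3.0139;  17.0000·k + 5·ln C = 2.4993.
Δ = 79.0000·5 − (17.0000)² = 106.0000; k = (3.0139·5 − 17.0000·2.4993)/106.0000 = -0.25866, ln C = (79.0000·2.4993 − 17.0000·3.0139)/106.0000 = 1.37931.

k = -0.259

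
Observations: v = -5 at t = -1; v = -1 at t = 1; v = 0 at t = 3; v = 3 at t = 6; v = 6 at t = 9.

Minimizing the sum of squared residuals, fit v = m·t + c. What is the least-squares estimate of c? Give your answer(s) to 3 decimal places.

c = -3.114

With design matrix X, XᵀX = [[128, 18]; [18, 5]] and Xᵀv = [76, 3]ᵀ.
det = 128·5 − 18² = 316.
m = (76·5 − 18·3)/316 = 163/158; c = (128·3 − 18·76)/316 = -246/79.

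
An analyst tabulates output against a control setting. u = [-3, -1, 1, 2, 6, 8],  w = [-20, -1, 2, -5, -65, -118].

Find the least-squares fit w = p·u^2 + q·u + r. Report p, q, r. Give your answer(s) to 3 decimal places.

From the data, Σu^2·u^2 = 5491, Σu^2·u = 709, Σu^2 = 115, Σu·u = 115, Σu = 13, Σ1 = 6.
And Σu^2·w = -10091, Σu·w = -1281, Σw = -207.
So XᵀX·[p, q, r]ᵀ = Xᵀw: [[5491, 709, 115]; [709, 115, 13]; [115, 13, 6]]·[p, q, r]ᵀ = [-10091, -1281, -207]ᵀ.
Row-reducing yields p = -223369/110940, q = 119251/110940, r = 16286/9245.

p = -2.013, q = 1.075, r = 1.762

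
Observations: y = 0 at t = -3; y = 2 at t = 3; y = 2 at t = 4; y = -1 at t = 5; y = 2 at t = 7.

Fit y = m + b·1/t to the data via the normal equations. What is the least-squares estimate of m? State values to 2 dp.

With design matrix X, XᵀX = [[5, 83/140]; [83/140, 60881/176400]] and Xᵀy = [5, 263/210]ᵀ.
det = 5·(60881/176400) − (83/140)² = 60601/44100.
m = (5·(60881/176400) − (83/140)·(263/210))/(60601/44100) = 173431/242404; b = (5·(263/210) − (83/140)·5)/(60601/44100) = 145425/60601.

m = 0.72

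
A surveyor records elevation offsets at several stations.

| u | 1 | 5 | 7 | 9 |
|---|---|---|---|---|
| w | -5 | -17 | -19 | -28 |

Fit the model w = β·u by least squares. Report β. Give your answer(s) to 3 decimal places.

β = -3.045

Sums needed: Σu·u = 156.
Moment sums: Σu·w = -475.
Normal equations: [[156]]·[β]ᵀ = [-475]ᵀ.
β = (-475)/156 = -3.04487.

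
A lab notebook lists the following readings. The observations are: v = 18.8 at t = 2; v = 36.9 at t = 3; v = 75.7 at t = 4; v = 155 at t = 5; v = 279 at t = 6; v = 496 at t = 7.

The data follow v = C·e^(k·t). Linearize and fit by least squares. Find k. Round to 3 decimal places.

Linearized form: ln v = k·t + ln C. From the 6 transformed points,
Σt = 27.0000, Σ(t)² = 139.0000, Σln v = 27.7501, Σt·ln v = 136.4499.
Equations: 139.0000·k + 27.0000·ln C = 136.4499;  27.0000·k + 6·ln C = 27.7501.
Slope k = (n·Σt·ln v − Σt·Σln v)/(n·Σ(t)² − (Σt)²) = (6·136.4499 − 27.0000·27.7501)/105.0000 = 0.66141; ln C = (Σln v − k·Σt)/n = 1.64868.

k = 0.661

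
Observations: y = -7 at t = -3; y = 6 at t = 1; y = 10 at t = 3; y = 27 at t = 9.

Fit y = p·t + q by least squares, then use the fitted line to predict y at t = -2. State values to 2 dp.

Forming AᵀA = [[100, 10]; [10, 4]] and Aᵀy = [300, 36]ᵀ gives AᵀA·[p, q]ᵀ = Aᵀy.
det = 100·4 − 10² = 300.
p = (300·4 − 10·36)/300 = 14/5; q = (100·36 − 10·300)/300 = 2.
At t = -2: ŷ = (14/5)·(-2) + (2)·(1) = -18/5.

ŷ = -3.60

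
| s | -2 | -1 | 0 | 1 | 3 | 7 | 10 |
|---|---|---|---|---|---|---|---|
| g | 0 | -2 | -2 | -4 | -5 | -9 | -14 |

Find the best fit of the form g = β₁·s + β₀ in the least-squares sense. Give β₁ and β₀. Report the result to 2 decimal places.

β₁ = -1.08, β₀ = -2.36

The normal system MᵀM·[β₁, β₀]ᵀ = Mᵀg is [[164, 18]; [18, 7]]·[β₁, β₀]ᵀ = [-220, -36]ᵀ.
Eliminating β₀: 7·(row 1) − 18·(row 2) gives 824·β₁ = 7·(-220) − 18·(-36) = -892, so β₁ = -223/206.
Then β₀ = ((-36) − 18·(-223/206))/7 = -243/103.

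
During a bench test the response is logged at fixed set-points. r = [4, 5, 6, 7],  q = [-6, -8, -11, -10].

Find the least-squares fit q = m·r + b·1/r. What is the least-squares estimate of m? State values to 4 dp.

The normal system XᵀX·[m, b]ᵀ = Xᵀq is [[126, 4]; [4, 26581/176400]]·[m, b]ᵀ = [-200, -668/105]ᵀ.
Determinant 126·(26581/176400) − 4² = 4181/1400.
m = ((-200)·(26581/176400) − 4·(-668/105))/(4181/1400) = -413620/263403; b = (126·(-668/105) − 4·(-200))/(4181/1400) = -2240/4181.

m = -1.5703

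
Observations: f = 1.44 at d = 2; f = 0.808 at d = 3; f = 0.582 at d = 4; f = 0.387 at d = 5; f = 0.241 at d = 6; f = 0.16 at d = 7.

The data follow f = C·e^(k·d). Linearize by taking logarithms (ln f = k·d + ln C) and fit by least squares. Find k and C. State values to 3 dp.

k = -0.429, C = 3.209

With ln fᵢ as the transformed response and dᵢ as the regressor:
Σd = 27.0000, Σ(d)² = 139.0000, Σln f = -4.5947, Σd·ln f = -28.1879.
Equations: 139.0000·k + 27.0000·ln C = -28.1879;  27.0000·k + 6·ln C = -4.5947.
Δ = 139.0000·6 − (27.0000)² = 105.0000; k = (-28.1879·6 − 27.0000·-4.5947)/105.0000 = -0.42924, ln C = (139.0000·-4.5947 − 27.0000·-28.1879)/105.0000 = 1.16580, so C = exp(1.16580) = 3.20850.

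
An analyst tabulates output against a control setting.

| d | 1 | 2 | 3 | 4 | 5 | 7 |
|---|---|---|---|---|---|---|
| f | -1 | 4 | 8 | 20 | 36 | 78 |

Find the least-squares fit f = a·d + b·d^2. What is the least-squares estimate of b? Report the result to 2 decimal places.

b = 2.01

Forming XᵀX = [[104, 568]; [568, 3380]] and Xᵀf = [837, 5129]ᵀ gives XᵀX·[a, b]ᵀ = Xᵀf.
Eliminating b: 3380·(row 1) − 568·(row 2) gives 28896·a = 3380·837 − 568·5129 = -84212, so a = -21053/7224.
Then b = (5129 − 568·(-21053/7224))/3380 = 3625/1806.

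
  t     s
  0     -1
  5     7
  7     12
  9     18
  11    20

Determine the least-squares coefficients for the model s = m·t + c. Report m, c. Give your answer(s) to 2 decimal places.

m = 2.00, c = -1.62

Forming MᵀM = [[276, 32]; [32, 5]] and Mᵀs = [501, 56]ᵀ gives MᵀM·[m, c]ᵀ = Mᵀs.
Δ = 276·5 − 32² = 356.
m = (501·5 − 32·56)/356 = 713/356; c = (276·56 − 32·501)/356 = -144/89.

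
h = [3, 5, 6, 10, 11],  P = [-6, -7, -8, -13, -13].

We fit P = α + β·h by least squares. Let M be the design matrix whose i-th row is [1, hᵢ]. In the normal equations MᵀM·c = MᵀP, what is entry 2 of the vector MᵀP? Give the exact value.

-374

Entry 2 ↔ basis h, so (MᵀP)_{2} = Σᵢ (h)·Pᵢ = (3)·(-6) + (5)·(-7) + (6)·(-8) + (10)·(-13) + (11)·(-13) = -374.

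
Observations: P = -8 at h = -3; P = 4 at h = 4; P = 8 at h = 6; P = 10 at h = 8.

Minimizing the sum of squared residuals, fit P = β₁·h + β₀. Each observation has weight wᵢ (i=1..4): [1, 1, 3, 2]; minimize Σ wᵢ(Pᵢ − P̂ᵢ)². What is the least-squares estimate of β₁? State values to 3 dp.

With design matrix M, MᵀWM = [[261, 35]; [35, 7]] and MᵀWP = [344, 40]ᵀ.
Δ = 261·7 − 35² = 602.
β₁ = (344·7 − 35·40)/602 = 72/43; β₀ = (261·40 − 35·344)/602 = -800/301.

β₁ = 1.674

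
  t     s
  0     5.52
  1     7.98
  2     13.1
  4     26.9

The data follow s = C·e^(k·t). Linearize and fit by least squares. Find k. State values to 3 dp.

Taking logs, ln s = k·t + ln C, so regress ln s on t.
AᵀA = [[21.0000, 7.0000]; [7.0000, 4]], rhs = [20.3907, 9.6501]ᵀ  (here Σt = 7.0000, Σ(t)² = 21.0000, Σln s = 9.6501, Σt·ln s = 20.3907).
Δ = 21.0000·4 − (7.0000)² = 35.0000; k = (20.3907·4 − 7.0000·9.6501)/35.0000 = 0.40035, ln C = (21.0000·9.6501 − 7.0000·20.3907)/35.0000 = 1.71190.

k = 0.400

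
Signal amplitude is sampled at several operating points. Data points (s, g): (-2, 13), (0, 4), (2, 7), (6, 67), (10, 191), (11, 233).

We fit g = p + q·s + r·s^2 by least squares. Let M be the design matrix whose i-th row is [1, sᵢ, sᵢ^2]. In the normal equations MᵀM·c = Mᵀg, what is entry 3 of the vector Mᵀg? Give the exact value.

49785

Entry 3 ↔ basis s^2, so (Mᵀg)_{3} = Σᵢ (s^2)·gᵢ = (4)·(13) + (0)·(4) + (4)·(7) + (36)·(67) + (100)·(191) + (121)·(233) = 49785.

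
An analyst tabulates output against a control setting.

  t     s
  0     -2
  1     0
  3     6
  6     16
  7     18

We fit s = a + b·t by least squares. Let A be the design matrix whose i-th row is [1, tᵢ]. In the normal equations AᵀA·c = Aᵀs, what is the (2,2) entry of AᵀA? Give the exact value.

Row 2 ↔ basis t, column 2 ↔ basis t, so (AᵀA)_{2,2} = Σᵢ (t)·(t) = (0)·(0) + (1)·(1) + (3)·(3) + (6)·(6) + (7)·(7) = 95.

95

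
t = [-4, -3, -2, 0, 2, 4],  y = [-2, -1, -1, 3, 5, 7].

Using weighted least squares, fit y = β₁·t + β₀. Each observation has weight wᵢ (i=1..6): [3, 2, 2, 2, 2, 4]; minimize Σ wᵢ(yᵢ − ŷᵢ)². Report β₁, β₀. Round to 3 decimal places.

β₁ = 1.170, β₀ = 2.423

Normal-equation sums: Σwᵢ·t·t = 146, Σwᵢ·t = -2, Σwᵢ·1 = 15.
For XᵀWy: Σwᵢ·t·y = 166, Σwᵢ·y = 34.
Normal equations: [[146, -2]; [-2, 15]]·[β₁, β₀]ᵀ = [166, 34]ᵀ.
Δ = 146·15 − (-2)² = 2186.
β₁ = (166·15 − (-2)·34)/2186 = 1279/1093; β₀ = (146·34 − (-2)·166)/2186 = 2648/1093.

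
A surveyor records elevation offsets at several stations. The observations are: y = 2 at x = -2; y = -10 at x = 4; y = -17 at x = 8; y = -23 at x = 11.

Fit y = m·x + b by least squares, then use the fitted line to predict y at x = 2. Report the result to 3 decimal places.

ŷ = -5.792

Forming MᵀM = [[205, 21]; [21, 4]] and Mᵀy = [-433, -48]ᵀ gives MᵀM·[m, b]ᵀ = Mᵀy.
Eliminating b: 4·(row 1) − 21·(row 2) gives 379·m = 4·(-433) − 21·(-48) = -724, so m = -724/379.
Then b = ((-48) − 21·(-724/379))/4 = -747/379.
At x = 2: ŷ = (-724/379)·(2) + (-747/379)·(1) = -2195/379.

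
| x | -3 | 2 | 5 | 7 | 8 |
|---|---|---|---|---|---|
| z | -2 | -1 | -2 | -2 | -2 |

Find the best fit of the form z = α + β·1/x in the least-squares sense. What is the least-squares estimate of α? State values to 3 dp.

α = -1.933

Compute the Gram sums: Σ1 = 5, Σ1/x = 533/840, Σ1/x·1/x = 308449/705600.
Moment sums: Σz = -9, Σ1/x·z = -323/420.
MᵀM·[α, β]ᵀ = Mᵀz becomes [[5, 533/840]; [533/840, 308449/705600]]·[α, β]ᵀ = [-9, -323/420]ᵀ.
det = 5·(308449/705600) − (533/840)² = 314539/176400.
α = ((-9)·(308449/705600) − (533/840)·(-323/420))/(314539/176400) = -2431723/1258156; β = (5·(-323/420) − (533/840)·(-9))/(314539/176400) = 329070/314539.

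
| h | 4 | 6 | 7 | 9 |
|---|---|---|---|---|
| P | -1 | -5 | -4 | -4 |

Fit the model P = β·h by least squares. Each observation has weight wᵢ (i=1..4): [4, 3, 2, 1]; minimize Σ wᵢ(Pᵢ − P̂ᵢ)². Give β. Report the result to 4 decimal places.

Forming MᵀWM = [[351]] and MᵀWP = [-198]ᵀ gives MᵀWM·[β]ᵀ = MᵀWP.
Hence β = -198 / 351 ≈ -0.564103.

β = -0.5641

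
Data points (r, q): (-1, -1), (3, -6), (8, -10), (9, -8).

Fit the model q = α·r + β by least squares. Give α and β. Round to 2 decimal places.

α = -0.78, β = -2.56

MᵀM·[α, β]ᵀ = Mᵀq reads: 155·α + 19·β = -169;  19·α + 4·β = -25.
(Σr·r = 155, Σr = 19, Σ1 = 4, Σr·q = -169, Σq = -25.)
Eliminating β: 4·(row 1) − 19·(row 2) gives 259·α = 4·(-169) − 19·(-25) = -201, so α = -201/259.
Then β = ((-25) − 19·(-201/259))/4 = -664/259.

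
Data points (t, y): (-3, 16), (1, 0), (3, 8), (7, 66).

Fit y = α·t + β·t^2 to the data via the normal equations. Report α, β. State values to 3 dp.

The normal equations are: 68·α + 344·β = 438;  344·α + 2564·β = 3450.
(Σt·t = 68, Σt·t^2 = 344, Σt^2·t^2 = 2564, Σt·y = 438, Σt^2·y = 3450.)
det = 68·2564 − 344² = 56016.
α = (438·2564 − 344·3450)/56016 = -2657/2334; β = (68·3450 − 344·438)/56016 = 3497/2334.

α = -1.138, β = 1.498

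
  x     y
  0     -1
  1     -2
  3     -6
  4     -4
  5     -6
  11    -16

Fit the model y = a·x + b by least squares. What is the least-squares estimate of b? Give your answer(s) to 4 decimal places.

b = -0.4649

Entries of MᵀM: Σx·x = 172, Σx = 24, Σ1 = 6.
And Σx·y = -242, Σy = -35.
So MᵀM·[a, b]ᵀ = Mᵀy: [[172, 24]; [24, 6]]·[a, b]ᵀ = [-242, -35]ᵀ.
Eliminating b: 6·(row 1) − 24·(row 2) gives 456·a = 6·(-242) − 24·(-35) = -612, so a = -51/38.
Then b = ((-35) − 24·(-51/38))/6 = -53/114.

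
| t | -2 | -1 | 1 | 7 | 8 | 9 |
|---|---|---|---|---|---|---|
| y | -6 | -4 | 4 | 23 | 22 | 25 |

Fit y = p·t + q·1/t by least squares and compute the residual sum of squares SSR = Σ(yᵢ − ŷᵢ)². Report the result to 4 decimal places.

Forming XᵀX = [[200, 6]; [6, 583825/254016]] and Xᵀy = [582, 4993/252]ᵀ gives XᵀX·[p, q]ᵀ = Xᵀy.
Determinant 200·(583825/254016) − 6² = 13452553/31752.
p = (582·(583825/254016) − 6·(4993/252))/(13452553/31752) = 154794243/53810212; q = (200·(4993/252) − 6·582)/(13452553/31752) = 14945616/13452553.
Residuals: 8309223/26905106, -664141/53810212, 664141/53810212, 145534823/53810212, -15500522/13452553, -54535383/53810212; SSR = 262736435/26905106.

SSR = 9.7653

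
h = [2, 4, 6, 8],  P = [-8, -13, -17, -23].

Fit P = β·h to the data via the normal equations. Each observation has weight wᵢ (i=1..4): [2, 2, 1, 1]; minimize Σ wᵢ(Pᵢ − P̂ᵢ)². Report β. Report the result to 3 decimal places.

Compute the Gram sums: Σwᵢ·h·h = 140.
For MᵀWP: Σwᵢ·h·P = -422.
Hence β = -422 / 140 ≈ -3.01429.

β = -3.014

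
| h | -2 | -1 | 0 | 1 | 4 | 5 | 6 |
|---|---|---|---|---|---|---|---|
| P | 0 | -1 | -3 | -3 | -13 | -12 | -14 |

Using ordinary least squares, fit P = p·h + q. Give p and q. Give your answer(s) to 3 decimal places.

Setting ∂/∂p … = 0 gives: 83·p + 13·q = -198;  13·p + 7·q = -46.
(Σh·h = 83, Σh = 13, Σ1 = 7, Σh·P = -198, ΣP = -46.)
det = 83·7 − 13² = 412.
p = ((-198)·7 − 13·(-46))/412 = -197/103; q = (83·(-46) − 13·(-198))/412 = -311/103.

p = -1.913, q = -3.019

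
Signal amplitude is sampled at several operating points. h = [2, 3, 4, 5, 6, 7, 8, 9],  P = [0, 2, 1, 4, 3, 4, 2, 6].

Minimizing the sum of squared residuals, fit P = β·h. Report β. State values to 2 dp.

XᵀX·[β]ᵀ = XᵀP reads: 284·β = 146.
β = 146/284 = 0.514085.

β = 0.51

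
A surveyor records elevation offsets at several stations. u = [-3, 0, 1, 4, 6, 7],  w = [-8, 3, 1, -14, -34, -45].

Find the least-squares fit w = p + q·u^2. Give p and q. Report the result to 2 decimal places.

Normal-equation sums: Σ1 = 6, Σu^2 = 111, Σu^2·u^2 = 4035.
And Σw = -97, Σu^2·w = -3724.
Eliminating q: 4035·(row 1) − 111·(row 2) gives 11889·p = 4035·(-97) − 111·(-3724) = 21969, so p = 2441/1321.
Then q = ((-3724) − 111·(2441/1321))/4035 = -3859/3963.

p = 1.85, q = -0.97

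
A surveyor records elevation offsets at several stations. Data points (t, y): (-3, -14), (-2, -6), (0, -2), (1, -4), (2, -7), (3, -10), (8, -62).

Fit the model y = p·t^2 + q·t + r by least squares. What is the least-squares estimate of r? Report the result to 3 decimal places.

r = -2.830

Normal-equation sums: Σt^2·t^2 = 4291, Σt^2·t = 513, Σt^2 = 91, Σt·t = 91, Σt = 9, Σ1 = 7.
Moment sums: Σt^2·y = -4240, Σt·y = -490, Σy = -105.
Normal equations: [[4291, 513, 91]; [513, 91, 9]; [91, 9, 7]]·[p, q, r]ᵀ = [-4240, -490, -105]ᵀ.
Inverting the 3×3 Gram matrix, [p, q, r]ᵀ = [-76805/78792, 1465/3752, -111485/39396]ᵀ.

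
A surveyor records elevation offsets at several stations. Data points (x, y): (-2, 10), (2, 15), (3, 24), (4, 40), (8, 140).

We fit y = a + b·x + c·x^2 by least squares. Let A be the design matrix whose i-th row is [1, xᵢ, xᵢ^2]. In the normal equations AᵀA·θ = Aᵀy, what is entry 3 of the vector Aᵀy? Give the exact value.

9916

Entry 3 ↔ basis x^2, so (Aᵀy)_{3} = Σᵢ (x^2)·yᵢ = (4)·(10) + (4)·(15) + (9)·(24) + (16)·(40) + (64)·(140) = 9916.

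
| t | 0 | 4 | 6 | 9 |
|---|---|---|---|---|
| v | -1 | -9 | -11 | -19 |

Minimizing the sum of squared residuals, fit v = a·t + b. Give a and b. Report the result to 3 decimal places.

a = -1.942, b = -0.778

Compute the Gram sums: Σt·t = 133, Σt = 19, Σ1 = 4.
Moment sums: Σt·v = -273, Σv = -40.
det = 133·4 − 19² = 171.
a = ((-273)·4 − 19·(-40))/171 = -332/171; b = (133·(-40) − 19·(-273))/171 = -7/9.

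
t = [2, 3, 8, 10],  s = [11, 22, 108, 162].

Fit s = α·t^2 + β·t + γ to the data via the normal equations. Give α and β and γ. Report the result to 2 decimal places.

α = 1.31, β = 3.04, γ = 0.28

Normal-equation sums: Σt^2·t^2 = 14193, Σt^2·t = 1547, Σt^2 = 177, Σt·t = 177, Σt = 23, Σ1 = 4.
For Xᵀs: Σt^2·s = 23354, Σt·s = 2572, Σs = 303.
Inverting the 3×3 Gram matrix, [α, β, γ]ᵀ = [11899/9076, 27559/9076, 628/2269]ᵀ.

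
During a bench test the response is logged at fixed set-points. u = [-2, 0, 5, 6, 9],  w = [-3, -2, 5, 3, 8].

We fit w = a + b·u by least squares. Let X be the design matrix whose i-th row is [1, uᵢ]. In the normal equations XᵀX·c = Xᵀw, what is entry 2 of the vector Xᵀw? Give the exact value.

Entry 2 ↔ basis u, so (Xᵀw)_{2} = Σᵢ (u)·wᵢ = (-2)·(-3) + (0)·(-2) + (5)·(5) + (6)·(3) + (9)·(8) = 121.

121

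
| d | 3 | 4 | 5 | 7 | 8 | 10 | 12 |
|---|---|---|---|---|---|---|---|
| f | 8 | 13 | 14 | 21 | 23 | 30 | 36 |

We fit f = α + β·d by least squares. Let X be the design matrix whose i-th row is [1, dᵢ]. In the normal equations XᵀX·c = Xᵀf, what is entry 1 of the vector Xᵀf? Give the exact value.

Entry 1 ↔ basis 1, so (Xᵀf)_{1} = Σᵢ fᵢ = (1)·(8) + (1)·(13) + (1)·(14) + (1)·(21) + (1)·(23) + (1)·(30) + (1)·(36) = 145.

145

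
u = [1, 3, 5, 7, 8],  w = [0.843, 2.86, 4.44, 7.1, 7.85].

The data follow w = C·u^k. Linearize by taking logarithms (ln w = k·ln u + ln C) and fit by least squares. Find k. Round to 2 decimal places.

Linearized form: ln w = k·ln u + ln C. From the 5 transformed points,
Σln u = 6.7334, Σ(ln u)² = 11.9079, Σln w = 6.3913, Σln u·ln w = 11.6524.
Equations: 11.9079·k + 6.7334·ln C = 11.6524;  6.7334·k + 5·ln C = 6.3913.
Slope k = (n·Σln u·ln w − Σln u·Σln w)/(n·Σ(ln u)² − (Σln u)²) = (5·11.6524 − 6.7334·6.3913)/14.2007 = 1.07228; ln C = (Σln w − k·Σln u)/n = -0.16575.

k = 1.07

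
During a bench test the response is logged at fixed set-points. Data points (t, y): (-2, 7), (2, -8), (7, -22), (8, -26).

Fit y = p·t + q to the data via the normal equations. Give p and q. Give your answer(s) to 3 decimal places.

From the data, Σt·t = 121, Σt = 15, Σ1 = 4.
Moment sums: Σt·y = -392, Σy = -49.
So MᵀM·[p, q]ᵀ = Mᵀy: [[121, 15]; [15, 4]]·[p, q]ᵀ = [-392, -49]ᵀ.
Determinant 121·4 − 15² = 259.
p = ((-392)·4 − 15·(-49))/259 = -119/37; q = (121·(-49) − 15·(-392))/259 = -7/37.

p = -3.216, q = -0.189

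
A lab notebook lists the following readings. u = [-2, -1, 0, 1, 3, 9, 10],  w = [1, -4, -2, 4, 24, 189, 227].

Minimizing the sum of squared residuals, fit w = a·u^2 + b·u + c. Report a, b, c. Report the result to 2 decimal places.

a = 2.01, b = 2.92, c = -1.94

From the data, Σu^2·u^2 = 16660, Σu^2·u = 1748, Σu^2 = 196, Σu·u = 196, Σu = 20, Σ1 = 7.
For Xᵀw: Σu^2·w = 38229, Σu·w = 4049, Σw = 439.
Normal equations: [[16660, 1748, 196]; [1748, 196, 20]; [196, 20, 7]]·[a, b, c]ᵀ = [38229, 4049, 439]ᵀ.
Inverting the 3×3 Gram matrix, [a, b, c]ᵀ = [380/189, 2843/972, -3298/1701]ᵀ.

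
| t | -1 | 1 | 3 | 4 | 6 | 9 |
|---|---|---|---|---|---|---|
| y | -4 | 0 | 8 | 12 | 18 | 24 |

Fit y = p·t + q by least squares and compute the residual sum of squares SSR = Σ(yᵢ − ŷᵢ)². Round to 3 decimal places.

SSR = 9.221

From the data, Σt·t = 144, Σt = 22, Σ1 = 6.
Moment sums: Σt·y = 400, Σy = 58.
Normal equations: [[144, 22]; [22, 6]]·[p, q]ᵀ = [400, 58]ᵀ.
det = 144·6 − 22² = 380.
p = (400·6 − 22·58)/380 = 281/95; q = (144·58 − 22·400)/380 = -112/95.
Residuals: 13/95, -169/95, 29/95, 128/95, 136/95, -137/95; SSR = 876/95.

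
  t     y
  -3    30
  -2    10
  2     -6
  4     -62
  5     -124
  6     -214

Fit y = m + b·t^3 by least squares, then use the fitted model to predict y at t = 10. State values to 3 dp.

Entries of XᵀX: Σ1 = 6, Σt^3 = 378, Σt^3·t^3 = 67234.
Moment sums: Σy = -366, Σt^3·y = -66630.
So XᵀX·[m, b]ᵀ = Xᵀy: [[6, 378]; [378, 67234]]·[m, b]ᵀ = [-366, -66630]ᵀ.
Eliminating b: 67234·(row 1) − 378·(row 2) gives 260520·m = 67234·(-366) − 378·(-66630) = 578496, so m = 24104/10855.
Then b = ((-66630) − 378·(24104/10855))/67234 = -10893/10855.
At t = 10: ŷ = (24104/10855)·(1) + (-10893/10855)·(1000) = -10868896/10855.

ŷ = -1001.280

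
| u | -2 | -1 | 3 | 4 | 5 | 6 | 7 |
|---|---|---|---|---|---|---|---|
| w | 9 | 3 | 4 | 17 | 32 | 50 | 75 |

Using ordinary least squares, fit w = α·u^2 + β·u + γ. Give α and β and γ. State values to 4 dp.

Entries of XᵀX: Σu^2·u^2 = 4676, Σu^2·u = 766, Σu^2 = 140, Σu·u = 140, Σu = 22, Σ1 = 7.
And Σu^2·w = 6622, Σu·w = 1044, Σw = 190.
Solving the 3×3 system (Gaussian elimination) gives α = 94996/46641, β = -20417/6663, γ = -61592/15547.

α = 2.0367, β = -3.0642, γ = -3.9617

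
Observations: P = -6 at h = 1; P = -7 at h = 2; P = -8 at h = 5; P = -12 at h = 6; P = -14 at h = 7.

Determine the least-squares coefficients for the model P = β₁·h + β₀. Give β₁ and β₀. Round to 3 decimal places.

β₁ = -1.216, β₀ = -4.291

Normal-equation sums: Σh·h = 115, Σh = 21, Σ1 = 5.
Moment sums: Σh·P = -230, ΣP = -47.
Normal equations: [[115, 21]; [21, 5]]·[β₁, β₀]ᵀ = [-230, -47]ᵀ.
Δ = 115·5 − 21² = 134.
β₁ = ((-230)·5 − 21·(-47))/134 = -163/134; β₀ = (115·(-47) − 21·(-230))/134 = -575/134.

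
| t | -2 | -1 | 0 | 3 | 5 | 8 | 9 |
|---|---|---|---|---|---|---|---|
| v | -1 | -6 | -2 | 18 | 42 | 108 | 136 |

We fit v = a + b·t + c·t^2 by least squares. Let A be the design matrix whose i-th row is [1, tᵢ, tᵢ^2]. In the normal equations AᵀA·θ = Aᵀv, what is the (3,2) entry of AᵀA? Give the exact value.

Row 3 ↔ basis t^2, column 2 ↔ basis t, so (AᵀA)_{3,2} = Σᵢ (t^2)·(t) = (4)·(-2) + (1)·(-1) + (0)·(0) + (9)·(3) + (25)·(5) + (64)·(8) + (81)·(9) = 1384.

1384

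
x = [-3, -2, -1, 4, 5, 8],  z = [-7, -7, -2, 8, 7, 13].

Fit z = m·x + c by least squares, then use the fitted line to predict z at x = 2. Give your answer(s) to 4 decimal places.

The normal equations are: 119·m + 11·c = 208;  11·m + 6·c = 12.
(Σx·x = 119, Σx = 11, Σ1 = 6, Σx·z = 208, Σz = 12.)
det = 119·6 − 11² = 593.
m = (208·6 − 11·12)/593 = 1116/593; c = (119·12 − 11·208)/593 = -860/593.
At x = 2: ẑ = (1116/593)·(2) + (-860/593)·(1) = 1372/593.

ẑ = 2.3137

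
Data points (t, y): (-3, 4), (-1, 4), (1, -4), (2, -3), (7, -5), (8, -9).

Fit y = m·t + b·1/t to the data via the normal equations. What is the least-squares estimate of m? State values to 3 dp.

The normal system AᵀA·[m, b]ᵀ = Aᵀy is [[128, 6]; [6, 67657/28224]]·[m, b]ᵀ = [-133, -2129/168]ᵀ.
Determinant 128·(67657/28224) − 6² = 119438/441.
m = ((-133)·(67657/28224) − 6·(-2129/168))/(119438/441) = -6852349/7644032; b = (128·(-2129/168) − 6·(-133))/(119438/441) = -181713/59719.

m = -0.896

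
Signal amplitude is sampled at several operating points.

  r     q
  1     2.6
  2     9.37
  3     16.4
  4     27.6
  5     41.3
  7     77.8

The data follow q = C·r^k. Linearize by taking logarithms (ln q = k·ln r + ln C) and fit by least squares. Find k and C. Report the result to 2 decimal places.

k = 1.72, C = 2.63

With ln qᵢ as the transformed response and ln rᵢ as the regressor:
AᵀA = [[9.9861, 6.7334]; [6.7334, 6]], rhs = [23.6848, 17.3831]ᵀ  (here Σln r = 6.7334, Σ(ln r)² = 9.9861, Σln q = 17.3831, Σln r·ln q = 23.6848).
Solving (det = 14.5777): k = 1.71914, ln C = 0.96791, so C = exp(0.96791) = 2.63244.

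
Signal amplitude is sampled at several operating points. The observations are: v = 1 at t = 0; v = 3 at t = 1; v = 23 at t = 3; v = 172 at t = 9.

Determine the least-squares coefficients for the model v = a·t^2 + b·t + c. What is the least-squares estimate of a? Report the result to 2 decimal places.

Setting ∂/∂a … = 0 gives: 6643·a + 757·b + 91·c = 14142;  757·a + 91·b + 13·c = 1620;  91·a + 13·b + 4·c = 199.
(Σt^2·t^2 = 6643, Σt^2·t = 757, Σt^2 = 91, Σt·t = 91, Σt = 13, Σ1 = 4, Σt^2·v = 14142, Σt·v = 1620, Σv = 199.)
Solving the 3×3 system (Gaussian elimination) gives a = 2641/1356, b = 10417/6780, c = 253/565.

a = 1.95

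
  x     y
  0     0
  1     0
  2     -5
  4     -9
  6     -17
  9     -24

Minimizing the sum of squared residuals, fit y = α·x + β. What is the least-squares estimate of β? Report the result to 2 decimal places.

β = 1.22

Entries of MᵀM: Σx·x = 138, Σx = 22, Σ1 = 6.
Moment sums: Σx·y = -364, Σy = -55.
Normal equations: [[138, 22]; [22, 6]]·[α, β]ᵀ = [-364, -55]ᵀ.
Δ = 138·6 − 22² = 344.
α = ((-364)·6 − 22·(-55))/344 = -487/172; β = (138·(-55) − 22·(-364))/344 = 209/172.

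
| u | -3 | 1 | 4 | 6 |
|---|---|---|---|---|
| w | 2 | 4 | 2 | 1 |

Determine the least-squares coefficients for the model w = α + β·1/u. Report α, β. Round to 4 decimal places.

α = 1.7839, β = 1.7208

From the data, Σ1 = 4, Σ1/u = 13/12, Σ1/u·1/u = 173/144.
For Xᵀw: Σw = 9, Σ1/u·w = 4.
Eliminating β: (173/144)·(row 1) − (13/12)·(row 2) gives (523/144)·α = (173/144)·9 − (13/12)·4 = 311/48, so α = 933/523.
Then β = (4 − (13/12)·(933/523))/(173/144) = 900/523.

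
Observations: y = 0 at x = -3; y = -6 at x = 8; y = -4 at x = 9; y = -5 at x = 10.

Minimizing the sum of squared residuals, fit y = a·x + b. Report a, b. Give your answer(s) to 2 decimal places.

a = -0.40, b = -1.35

From the data, Σx·x = 254, Σx = 24, Σ1 = 4.
For Mᵀy: Σx·y = -134, Σy = -15.
Normal equations: [[254, 24]; [24, 4]]·[a, b]ᵀ = [-134, -15]ᵀ.
Determinant 254·4 − 24² = 440.
a = ((-134)·4 − 24·(-15))/440 = -2/5; b = (254·(-15) − 24·(-134))/440 = -27/20.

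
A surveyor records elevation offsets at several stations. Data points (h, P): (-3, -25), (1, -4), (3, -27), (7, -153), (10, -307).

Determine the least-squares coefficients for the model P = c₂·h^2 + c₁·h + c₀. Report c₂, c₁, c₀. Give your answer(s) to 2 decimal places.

XᵀX·[c₂, c₁, c₀]ᵀ = XᵀP reads: 12564·c₂ + 1344·c₁ + 168·c₀ = -38669;  1344·c₂ + 168·c₁ + 18·c₀ = -4151;  168·c₂ + 18·c₁ + 5·c₀ = -516.
(Σh^2·h^2 = 12564, Σh^2·h = 1344, Σh^2 = 168, Σh·h = 168, Σh = 18, Σ1 = 5, Σh^2·P = -38669, Σh·P = -4151, ΣP = -516.)
Row-reducing yields c₂ = -210883/69852, c₁ = -41801/69852, c₀ = 4571/11642.

c₂ = -3.02, c₁ = -0.60, c₀ = 0.39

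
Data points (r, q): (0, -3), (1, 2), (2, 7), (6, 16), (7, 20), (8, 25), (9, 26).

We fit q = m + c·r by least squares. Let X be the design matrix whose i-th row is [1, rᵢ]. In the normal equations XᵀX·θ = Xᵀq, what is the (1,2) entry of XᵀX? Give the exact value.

Row 1 ↔ basis 1, column 2 ↔ basis r, so (XᵀX)_{1,2} = Σᵢ r = (1)·(0) + (1)·(1) + (1)·(2) + (1)·(6) + (1)·(7) + (1)·(8) + (1)·(9) = 33.

33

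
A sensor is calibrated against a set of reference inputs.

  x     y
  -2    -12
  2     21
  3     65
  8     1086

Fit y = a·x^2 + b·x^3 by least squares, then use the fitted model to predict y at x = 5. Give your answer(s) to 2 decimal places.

Entries of MᵀM: Σx^2·x^2 = 4209, Σx^2·x^3 = 33011, Σx^3·x^3 = 263001.
For Mᵀy: Σx^2·y = 70125, Σx^3·y = 558051.
So MᵀM·[a, b]ᵀ = Mᵀy: [[4209, 33011]; [33011, 263001]]·[a, b]ᵀ = [70125, 558051]ᵀ.
Determinant 4209·263001 − 33011² = 17245088.
a = (70125·263001 − 33011·558051)/17245088 = 754413/615896; b = (4209·558051 − 33011·70125)/17245088 = 1212153/615896.
At x = 5: ŷ = (754413/615896)·(25) + (1212153/615896)·(125) = 85189725/307948.

ŷ = 276.64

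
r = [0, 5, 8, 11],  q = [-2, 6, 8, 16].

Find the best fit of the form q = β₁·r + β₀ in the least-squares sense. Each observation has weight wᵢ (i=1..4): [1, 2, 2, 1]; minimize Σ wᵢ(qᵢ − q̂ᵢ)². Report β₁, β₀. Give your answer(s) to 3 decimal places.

Setting ∂/∂β₁ … = 0 gives: 299·β₁ + 37·β₀ = 364;  37·β₁ + 6·β₀ = 42.
Δ = 299·6 − 37² = 425.
β₁ = (364·6 − 37·42)/425 = 126/85; β₀ = (299·42 − 37·364)/425 = -182/85.

β₁ = 1.482, β₀ = -2.141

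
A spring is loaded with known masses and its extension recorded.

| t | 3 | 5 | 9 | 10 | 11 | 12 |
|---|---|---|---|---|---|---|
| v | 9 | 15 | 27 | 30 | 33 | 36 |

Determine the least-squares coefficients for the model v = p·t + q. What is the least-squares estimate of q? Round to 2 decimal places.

The normal equations are: 480·p + 50·q = 1440;  50·p + 6·q = 150.
Determinant 480·6 − 50² = 380.
p = (1440·6 − 50·150)/380 = 3; q = (480·150 − 50·1440)/380 = 0.

q = 0.00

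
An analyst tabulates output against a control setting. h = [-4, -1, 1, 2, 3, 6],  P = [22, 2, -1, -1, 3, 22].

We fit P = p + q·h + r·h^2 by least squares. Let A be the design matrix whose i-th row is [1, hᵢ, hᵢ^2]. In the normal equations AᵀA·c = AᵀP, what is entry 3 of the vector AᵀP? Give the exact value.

Entry 3 ↔ basis h^2, so (AᵀP)_{3} = Σᵢ (h^2)·Pᵢ = (16)·(22) + (1)·(2) + (1)·(-1) + (4)·(-1) + (9)·(3) + (36)·(22) = 1168.

1168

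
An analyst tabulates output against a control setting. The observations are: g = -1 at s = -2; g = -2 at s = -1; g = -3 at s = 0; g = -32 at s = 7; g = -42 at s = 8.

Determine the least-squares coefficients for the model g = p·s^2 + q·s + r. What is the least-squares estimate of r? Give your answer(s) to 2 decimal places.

With design matrix M, MᵀM = [[6514, 846, 118]; [846, 118, 12]; [118, 12, 5]] and Mᵀg = [-4262, -556, -80]ᵀ.
Solving the 3×3 system (Gaussian elimination) gives p = -8627/19876, q = -26677/19876, r = -25197/9938.

r = -2.54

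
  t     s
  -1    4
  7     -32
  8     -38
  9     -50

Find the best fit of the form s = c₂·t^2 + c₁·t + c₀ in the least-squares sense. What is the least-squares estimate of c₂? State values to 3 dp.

Normal-equation sums: Σt^2·t^2 = 13059, Σt^2·t = 1583, Σt^2 = 195, Σt·t = 195, Σt = 23, Σ1 = 4.
For Mᵀs: Σt^2·s = -8046, Σt·s = -982, Σs = -116.
MᵀM·[c₂, c₁, c₀]ᵀ = Mᵀs becomes [[13059, 1583, 195]; [1583, 195, 23]; [195, 23, 4]]·[c₂, c₁, c₀]ᵀ = [-8046, -982, -116]ᵀ.
Inverting the 3×3 Gram matrix, [c₂, c₁, c₀]ᵀ = [-2292/4861, -7536/4861, 14098/4861]ᵀ.

c₂ = -0.472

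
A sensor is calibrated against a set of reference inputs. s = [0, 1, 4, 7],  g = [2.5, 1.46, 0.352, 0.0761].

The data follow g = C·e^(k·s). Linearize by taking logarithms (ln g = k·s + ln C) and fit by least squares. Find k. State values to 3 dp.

k = -0.495

Let Y = ln g. Fitting Y = k·s + ln C by least squares:
Σs = 12.0000, Σ(s)² = 66.0000, Σln g = -2.3251, Σs·ln g = -21.8280.
Equations: 66.0000·k + 12.0000·ln C = -21.8280;  12.0000·k + 4·ln C = -2.3251.
Solving (det = 120.0000): k = -0.49509, ln C = 0.90399.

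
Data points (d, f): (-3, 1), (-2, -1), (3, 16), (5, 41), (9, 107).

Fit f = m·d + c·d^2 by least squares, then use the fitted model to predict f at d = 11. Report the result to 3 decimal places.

Entries of AᵀA: Σd·d = 128, Σd·d^2 = 846, Σd^2·d^2 = 7364.
And Σd·f = 1215, Σd^2·f = 9841.
So AᵀA·[m, c]ᵀ = Aᵀf: [[128, 846]; [846, 7364]]·[m, c]ᵀ = [1215, 9841]ᵀ.
det = 128·7364 − 846² = 226876.
m = (1215·7364 − 846·9841)/226876 = 310887/113438; c = (128·9841 − 846·1215)/226876 = 115879/113438.
At d = 11: f̂ = (310887/113438)·(11) + (115879/113438)·(121) = 8720558/56719.

f̂ = 153.750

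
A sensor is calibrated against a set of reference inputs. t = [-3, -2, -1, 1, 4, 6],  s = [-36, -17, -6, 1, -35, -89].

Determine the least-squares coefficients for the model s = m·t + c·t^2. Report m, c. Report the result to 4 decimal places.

m = 3.0177, c = -2.9681

Normal-equation sums: Σt·t = 67, Σt·t^2 = 245, Σt^2·t^2 = 1651.
And Σt·s = -525, Σt^2·s = -4161.
So AᵀA·[m, c]ᵀ = Aᵀs: [[67, 245]; [245, 1651]]·[m, c]ᵀ = [-525, -4161]ᵀ.
Δ = 67·1651 − 245² = 50592.
m = ((-525)·1651 − 245·(-4161))/50592 = 25445/8432; c = (67·(-4161) − 245·(-525))/50592 = -25027/8432.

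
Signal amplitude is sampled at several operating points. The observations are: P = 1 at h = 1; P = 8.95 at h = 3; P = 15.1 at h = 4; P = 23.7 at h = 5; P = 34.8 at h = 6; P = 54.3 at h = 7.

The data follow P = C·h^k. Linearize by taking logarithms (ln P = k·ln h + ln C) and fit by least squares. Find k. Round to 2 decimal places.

k = 2.01

Let Y = ln P. Fitting Y = k·ln h + ln C by least squares:
XᵀX = [[12.7160, 7.8320]; [7.8320, 6]], rhs = [25.3988, 15.6160]ᵀ  (here Σln h = 7.8320, Σ(ln h)² = 12.7160, Σln P = 15.6160, Σln h·ln P = 25.3988).
Solving (det = 14.9557): k = 2.01184, ln C = -0.02347.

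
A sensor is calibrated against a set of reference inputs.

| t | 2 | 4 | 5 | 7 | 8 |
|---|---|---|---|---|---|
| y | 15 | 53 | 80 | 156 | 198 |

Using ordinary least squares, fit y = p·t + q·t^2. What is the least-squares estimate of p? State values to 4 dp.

p = 1.6515

From the data, Σt·t = 158, Σt·t^2 = 1052, Σt^2·t^2 = 7394.
And Σt·y = 3318, Σt^2·y = 23224.
AᵀA·[p, q]ᵀ = Aᵀy becomes [[158, 1052]; [1052, 7394]]·[p, q]ᵀ = [3318, 23224]ᵀ.
Determinant 158·7394 − 1052² = 61548.
p = (3318·7394 − 1052·23224)/61548 = 25411/15387; q = (158·23224 − 1052·3318)/61548 = 44714/15387.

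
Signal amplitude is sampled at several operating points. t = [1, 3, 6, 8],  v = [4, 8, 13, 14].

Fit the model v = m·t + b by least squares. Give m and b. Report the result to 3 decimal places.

Compute the Gram sums: Σt·t = 110, Σt = 18, Σ1 = 4.
For Mᵀv: Σt·v = 218, Σv = 39.
So MᵀM·[m, b]ᵀ = Mᵀv: [[110, 18]; [18, 4]]·[m, b]ᵀ = [218, 39]ᵀ.
det = 110·4 − 18² = 116.
m = (218·4 − 18·39)/116 = 85/58; b = (110·39 − 18·218)/116 = 183/58.

m = 1.466, b = 3.155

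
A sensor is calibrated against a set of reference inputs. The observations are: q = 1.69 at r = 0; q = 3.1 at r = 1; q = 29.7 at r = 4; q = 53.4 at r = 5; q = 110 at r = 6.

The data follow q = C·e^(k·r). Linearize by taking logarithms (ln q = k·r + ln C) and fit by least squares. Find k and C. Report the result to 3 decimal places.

Let Y = ln q. Fitting Y = k·r + ln C by least squares:
Σr = 16.0000, Σ(r)² = 78.0000, Σln q = 13.7256, Σr·ln q = 62.7879.
Normal system: [[78.0000, 16.0000]; [16.0000, 5]]·[k, ln C]ᵀ = [62.7879, 13.7256]ᵀ.
Slope k = (n·Σr·ln q − Σr·Σln q)/(n·Σ(r)² − (Σr)²) = (5·62.7879 − 16.0000·13.7256)/134.0000 = 0.70396; ln C = (Σln q − k·Σr)/n = 0.49244, so C = exp(0.49244) = 1.63631.

k = 0.704, C = 1.636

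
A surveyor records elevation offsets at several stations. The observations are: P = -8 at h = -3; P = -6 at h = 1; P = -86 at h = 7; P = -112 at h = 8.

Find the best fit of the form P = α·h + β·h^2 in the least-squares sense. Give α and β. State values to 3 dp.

Setting ∂/∂α … = 0 gives: 123·α + 829·β = -1480;  829·α + 6579·β = -11460.
Eliminating β: 6579·(row 1) − 829·(row 2) gives 121976·α = 6579·(-1480) − 829·(-11460) = -236580, so α = -59145/30494.
Then β = ((-11460) − 829·(-59145/30494))/6579 = -45665/30494.

α = -1.940, β = -1.498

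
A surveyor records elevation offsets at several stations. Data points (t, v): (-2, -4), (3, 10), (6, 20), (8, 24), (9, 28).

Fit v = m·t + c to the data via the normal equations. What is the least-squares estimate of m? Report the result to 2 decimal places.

m = 2.89

Forming MᵀM = [[194, 24]; [24, 5]] and Mᵀv = [602, 78]ᵀ gives MᵀM·[m, c]ᵀ = Mᵀv.
Δ = 194·5 − 24² = 394.
m = (602·5 − 24·78)/394 = 569/197; c = (194·78 − 24·602)/394 = 342/197.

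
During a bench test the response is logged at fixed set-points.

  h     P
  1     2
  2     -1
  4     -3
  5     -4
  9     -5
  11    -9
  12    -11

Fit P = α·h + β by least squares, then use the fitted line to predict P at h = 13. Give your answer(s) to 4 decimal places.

From the data, Σh·h = 392, Σh = 44, Σ1 = 7.
For XᵀP: Σh·P = -308, ΣP = -31.
So XᵀX·[α, β]ᵀ = XᵀP: [[392, 44]; [44, 7]]·[α, β]ᵀ = [-308, -31]ᵀ.
Eliminating β: 7·(row 1) − 44·(row 2) gives 808·α = 7·(-308) − 44·(-31) = -792, so α = -99/101.
Then β = ((-31) − 44·(-99/101))/7 = 175/101.
At h = 13: P̂ = (-99/101)·(13) + (175/101)·(1) = -1112/101.

P̂ = -11.0099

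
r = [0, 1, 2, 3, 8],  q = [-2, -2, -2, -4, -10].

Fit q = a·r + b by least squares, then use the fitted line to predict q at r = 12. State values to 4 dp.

The normal equations are: 78·a + 14·b = -98;  14·a + 5·b = -20.
Δ = 78·5 − 14² = 194.
a = ((-98)·5 − 14·(-20))/194 = -105/97; b = (78·(-20) − 14·(-98))/194 = -94/97.
At r = 12: q̂ = (-105/97)·(12) + (-94/97)·(1) = -1354/97.

q̂ = -13.9588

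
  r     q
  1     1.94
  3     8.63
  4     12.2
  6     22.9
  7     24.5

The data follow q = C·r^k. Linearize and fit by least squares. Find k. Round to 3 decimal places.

With ln qᵢ as the transformed response and ln rᵢ as the regressor:
Σln r = 6.2226, Σ(ln r)² = 10.1257, Σln q = 11.6492, Σln r·ln q = 17.6701.
Equations: 10.1257·k + 6.2226·ln C = 17.6701;  6.2226·k + 5·ln C = 11.6492.
Solving (det = 11.9082): k = 1.33207, ln C = 0.67206.

k = 1.332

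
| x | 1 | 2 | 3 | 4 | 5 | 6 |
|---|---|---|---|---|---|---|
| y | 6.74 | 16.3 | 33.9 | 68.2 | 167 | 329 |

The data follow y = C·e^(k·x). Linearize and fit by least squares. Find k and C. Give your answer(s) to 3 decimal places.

k = 0.775, C = 3.258

Linearized form: ln y = k·x + ln C. From the 6 transformed points,
Σx = 21.0000, Σ(x)² = 91.0000, Σln y = 23.3591, Σx·ln y = 95.3167.
Equations: 91.0000·k + 21.0000·ln C = 95.3167;  21.0000·k + 6·ln C = 23.3591.
Slope k = (n·Σx·ln y − Σx·Σln y)/(n·Σ(x)² − (Σx)²) = (6·95.3167 − 21.0000·23.3591)/105.0000 = 0.77484; ln C = (Σln y − k·Σx)/n = 1.18124, so C = exp(1.18124) = 3.25841.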